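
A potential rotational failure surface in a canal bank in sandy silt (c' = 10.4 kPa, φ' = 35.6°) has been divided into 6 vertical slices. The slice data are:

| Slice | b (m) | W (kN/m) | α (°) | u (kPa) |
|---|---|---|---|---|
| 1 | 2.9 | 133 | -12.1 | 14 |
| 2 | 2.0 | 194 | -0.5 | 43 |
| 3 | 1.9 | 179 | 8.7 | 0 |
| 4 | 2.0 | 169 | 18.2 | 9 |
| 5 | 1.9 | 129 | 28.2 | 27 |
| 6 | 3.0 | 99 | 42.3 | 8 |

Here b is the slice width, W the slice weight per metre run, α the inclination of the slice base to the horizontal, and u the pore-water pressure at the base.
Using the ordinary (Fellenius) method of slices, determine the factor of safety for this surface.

FS = 3.35

Ordinary method of slices: FS = Σ[c'·Δl_i + (W_i cosα_i − u_i·Δl_i)·tanφ'] / Σ W_i sinα_i, with Δl_i = b_i / cosα_i.
Slice 1: Δl = 2.9/cos(-12.1°) = 2.966 m; N'_1 = 133·cos(-12.1°) − 14·2.966 = 88.5; c'Δl = 30.85; W sinα = -27.9
Slice 2: Δl = 2.0/cos(-0.5°) = 2.000 m; N'_2 = 194·cos(-0.5°) − 43·2.000 = 108.0; c'Δl = 20.80; W sinα = -1.7
Slice 3: Δl = 1.9/cos8.7° = 1.922 m; N'_3 = 179·cos8.7° − 0·1.922 = 176.9; c'Δl = 19.99; W sinα = 27.1
Slice 4: Δl = 2.0/cos18.2° = 2.105 m; N'_4 = 169·cos18.2° − 9·2.105 = 141.6; c'Δl = 21.90; W sinα = 52.8
Slice 5: Δl = 1.9/cos28.2° = 2.156 m; N'_5 = 129·cos28.2° − 27·2.156 = 55.5; c'Δl = 22.42; W sinα = 61.0
Slice 6: Δl = 3.0/cos42.3° = 4.056 m; N'_6 = 99·cos42.3° − 8·4.056 = 40.8; c'Δl = 42.18; W sinα = 66.6
Σc'Δl = 158.1 kN/m; ΣN' = 611.3 kN/m; ΣW sinα = 177.9 kN/m
Resisting = 158.1 + 611.3·tan35.6° = 158.1 + 437.7 = 595.8 kN/m
FS = 595.8 / 177.9 = 3.349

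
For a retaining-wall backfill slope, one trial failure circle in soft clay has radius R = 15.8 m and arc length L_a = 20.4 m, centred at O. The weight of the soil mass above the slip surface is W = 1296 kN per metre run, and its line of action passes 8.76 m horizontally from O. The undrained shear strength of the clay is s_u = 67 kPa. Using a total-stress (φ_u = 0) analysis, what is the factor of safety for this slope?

Taking moments about the centre O, the resisting moment is provided by the undrained shear strength acting along the arc:
M_R = s_u·L_a·R = 67·20.40·15.8 = 21595.4 kN·m/m
M_D = W·d = 1296·8.76 = 11353.0 kN·m/m
FS = M_R / M_D = 21595.4 / 11353.0 = 1.902

FS = 1.90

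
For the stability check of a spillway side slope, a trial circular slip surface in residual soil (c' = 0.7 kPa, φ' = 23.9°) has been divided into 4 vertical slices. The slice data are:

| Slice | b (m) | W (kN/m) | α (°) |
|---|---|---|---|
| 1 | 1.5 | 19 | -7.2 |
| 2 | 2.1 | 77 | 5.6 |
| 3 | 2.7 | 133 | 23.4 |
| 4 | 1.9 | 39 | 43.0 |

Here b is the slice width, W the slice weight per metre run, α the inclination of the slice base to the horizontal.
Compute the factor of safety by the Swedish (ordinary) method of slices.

Ordinary method of slices: FS = Σ[c'·Δl_i + (W_i cosα_i)·tanφ'] / Σ W_i sinα_i, with Δl_i = b_i / cosα_i.
Slice 1: Δl = 1.5/cos(-7.2°) = 1.512 m; N'_1 = 19·cos(-7.2°) = 18.9; c'Δl = 1.06; W sinα = -2.4
Slice 2: Δl = 2.1/cos5.6° = 2.110 m; N'_2 = 77·cos5.6° = 76.6; c'Δl = 1.48; W sinα = 7.5
Slice 3: Δl = 2.7/cos23.4° = 2.942 m; N'_3 = 133·cos23.4° = 122.1; c'Δl = 2.06; W sinα = 52.8
Slice 4: Δl = 1.9/cos43.0° = 2.598 m; N'_4 = 39·cos43.0° = 28.5; c'Δl = 1.82; W sinα = 26.6
Σc'Δl = 6.4 kN/m; ΣN' = 246.1 kN/m; ΣW sinα = 84.6 kN/m
Resisting = 6.4 + 246.1·tan23.9° = 6.4 + 109.0 = 115.5 kN/m
FS = 115.5 / 84.6 = 1.366

FS = 1.37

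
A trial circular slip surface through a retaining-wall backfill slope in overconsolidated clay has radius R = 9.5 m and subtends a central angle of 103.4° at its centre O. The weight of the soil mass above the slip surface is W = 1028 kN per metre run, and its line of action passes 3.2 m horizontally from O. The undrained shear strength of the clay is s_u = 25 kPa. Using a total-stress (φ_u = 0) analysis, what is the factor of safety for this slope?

Taking moments about the centre O, the resisting moment is provided by the undrained shear strength acting along the arc:
Arc length L_a = R·θ = 9.5·(103.4°·π/180) = 9.5·1.8047 = 17.14 m
M_R = s_u·L_a·R = 25·17.14·9.5 = 4071.8 kN·m/m
M_D = W·d = 1028·3.2 = 3289.6 kN·m/m
FS = M_R / M_D = 4071.8 / 3289.6 = 1.238

FS = 1.24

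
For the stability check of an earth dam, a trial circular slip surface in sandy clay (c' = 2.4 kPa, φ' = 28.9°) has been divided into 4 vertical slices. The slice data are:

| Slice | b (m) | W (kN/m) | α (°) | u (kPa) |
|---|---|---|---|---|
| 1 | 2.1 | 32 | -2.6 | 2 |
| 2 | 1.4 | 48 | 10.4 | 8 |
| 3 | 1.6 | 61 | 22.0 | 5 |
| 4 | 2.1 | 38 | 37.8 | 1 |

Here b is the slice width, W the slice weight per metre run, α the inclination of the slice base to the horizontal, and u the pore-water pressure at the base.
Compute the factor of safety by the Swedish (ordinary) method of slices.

Ordinary method of slices: FS = Σ[c'·Δl_i + (W_i cosα_i − u_i·Δl_i)·tanφ'] / Σ W_i sinα_i, with Δl_i = b_i / cosα_i.
Slice 1: Δl = 2.1/cos(-2.6°) = 2.102 m; N'_1 = 32·cos(-2.6°) − 2·2.102 = 27.8; c'Δl = 5.05; W sinα = -1.5
Slice 2: Δl = 1.4/cos10.4° = 1.423 m; N'_2 = 48·cos10.4° − 8·1.423 = 35.8; c'Δl = 3.42; W sinα = 8.7
Slice 3: Δl = 1.6/cos22.0° = 1.726 m; N'_3 = 61·cos22.0° − 5·1.726 = 47.9; c'Δl = 4.14; W sinα = 22.9
Slice 4: Δl = 2.1/cos37.8° = 2.658 m; N'_4 = 38·cos37.8° − 1·2.658 = 27.4; c'Δl = 6.38; W sinα = 23.3
Σc'Δl = 19.0 kN/m; ΣN' = 138.9 kN/m; ΣW sinα = 53.4 kN/m
Resisting = 19.0 + 138.9·tan28.9° = 19.0 + 76.7 = 95.7 kN/m
FS = 95.7 / 53.4 = 1.793

FS = 1.79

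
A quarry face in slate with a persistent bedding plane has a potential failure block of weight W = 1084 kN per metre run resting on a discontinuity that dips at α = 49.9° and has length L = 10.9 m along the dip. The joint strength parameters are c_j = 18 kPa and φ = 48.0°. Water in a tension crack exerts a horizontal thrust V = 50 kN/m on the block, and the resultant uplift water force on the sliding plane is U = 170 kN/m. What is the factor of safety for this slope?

Resolving the block weight along and normal to the plane and applying the Mohr–Coulomb strength on the joint:
N' = W cosα − U − V sinα = 1084·cos49.9° − 170 − 50·sin49.9° = 490.0 kN/m
Driving force T = W sinα + V cosα = 1084·sin49.9° + 50·cos49.9° = 861.4 kN/m
Resisting force R = c_j·L + N'·tanφ = 18·10.9 + 490.0·tan48.0° = 196.2 + 544.2 = 740.4 kN/m
FS = R / T = 740.4 / 861.4 = 0.860

FS = 0.86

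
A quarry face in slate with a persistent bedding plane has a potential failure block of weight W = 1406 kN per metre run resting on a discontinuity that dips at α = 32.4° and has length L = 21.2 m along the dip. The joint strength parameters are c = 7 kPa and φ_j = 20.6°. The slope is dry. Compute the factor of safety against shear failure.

FS = 0.79

Resolving the block weight along and normal to the plane and applying the Mohr–Coulomb strength on the joint:
N' = W cosα = 1406·cos32.4° = 1187.1 kN/m
Driving force T = W sinα = 1406·sin32.4° = 753.4 kN/m
Resisting force R = c·L + N'·tanφ_j = 7·21.2 + 1187.1·tan20.6° = 148.4 + 446.2 = 594.6 kN/m
FS = R / T = 594.6 / 753.4 = 0.789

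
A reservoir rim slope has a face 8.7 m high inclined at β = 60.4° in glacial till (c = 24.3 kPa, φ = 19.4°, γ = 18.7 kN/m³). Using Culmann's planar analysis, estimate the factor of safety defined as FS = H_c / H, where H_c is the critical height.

H_c = (4c/γ) · sinβ cosφ / [1 − cos(β − φ)]
    = (4·24.3/18.7) · sin60.4°·cos19.4° / [1 − cos41.0°]
    = 5.198 · 0.8201 / 0.2453 = 17.38 m
FS = H_c / H = 17.38 / 8.7 = 1.998

FS = 2.00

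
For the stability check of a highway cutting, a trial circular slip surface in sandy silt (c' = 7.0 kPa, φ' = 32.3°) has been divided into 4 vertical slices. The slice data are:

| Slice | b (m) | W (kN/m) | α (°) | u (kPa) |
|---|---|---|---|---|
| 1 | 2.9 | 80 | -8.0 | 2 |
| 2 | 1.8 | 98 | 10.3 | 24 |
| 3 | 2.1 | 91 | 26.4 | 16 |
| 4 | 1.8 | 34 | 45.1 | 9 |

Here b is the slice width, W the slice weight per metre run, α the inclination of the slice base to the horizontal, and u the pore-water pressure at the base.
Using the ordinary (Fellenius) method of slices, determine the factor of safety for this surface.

Ordinary method of slices: FS = Σ[c'·Δl_i + (W_i cosα_i − u_i·Δl_i)·tanφ'] / Σ W_i sinα_i, with Δl_i = b_i / cosα_i.
Slice 1: Δl = 2.9/cos(-8.0°) = 2.928 m; N'_1 = 80·cos(-8.0°) − 2·2.928 = 73.4; c'Δl = 20.50; W sinα = -11.1
Slice 2: Δl = 1.8/cos10.3° = 1.829 m; N'_2 = 98·cos10.3° − 24·1.829 = 52.5; c'Δl = 12.81; W sinα = 17.5
Slice 3: Δl = 2.1/cos26.4° = 2.345 m; N'_3 = 91·cos26.4° − 16·2.345 = 44.0; c'Δl = 16.41; W sinα = 40.5
Slice 4: Δl = 1.8/cos45.1° = 2.550 m; N'_4 = 34·cos45.1° − 9·2.550 = 1.0; c'Δl = 17.85; W sinα = 24.1
Σc'Δl = 67.6 kN/m; ΣN' = 170.9 kN/m; ΣW sinα = 70.9 kN/m
Resisting = 67.6 + 170.9·tan32.3° = 67.6 + 108.1 = 175.6 kN/m
FS = 175.6 / 70.9 = 2.476

FS = 2.48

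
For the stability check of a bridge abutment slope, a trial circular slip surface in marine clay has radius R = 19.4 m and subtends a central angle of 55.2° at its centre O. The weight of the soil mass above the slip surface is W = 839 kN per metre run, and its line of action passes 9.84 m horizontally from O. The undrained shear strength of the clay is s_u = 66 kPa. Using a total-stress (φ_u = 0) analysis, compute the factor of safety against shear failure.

FS = 2.90

Taking moments about the centre O, the resisting moment is provided by the undrained shear strength acting along the arc:
Arc length L_a = R·θ = 19.4·(55.2°·π/180) = 19.4·0.9634 = 18.69 m
M_R = s_u·L_a·R = 66·18.69·19.4 = 23931.2 kN·m/m
M_D = W·d = 839·9.84 = 8255.8 kN·m/m
FS = M_R / M_D = 23931.2 / 8255.8 = 2.899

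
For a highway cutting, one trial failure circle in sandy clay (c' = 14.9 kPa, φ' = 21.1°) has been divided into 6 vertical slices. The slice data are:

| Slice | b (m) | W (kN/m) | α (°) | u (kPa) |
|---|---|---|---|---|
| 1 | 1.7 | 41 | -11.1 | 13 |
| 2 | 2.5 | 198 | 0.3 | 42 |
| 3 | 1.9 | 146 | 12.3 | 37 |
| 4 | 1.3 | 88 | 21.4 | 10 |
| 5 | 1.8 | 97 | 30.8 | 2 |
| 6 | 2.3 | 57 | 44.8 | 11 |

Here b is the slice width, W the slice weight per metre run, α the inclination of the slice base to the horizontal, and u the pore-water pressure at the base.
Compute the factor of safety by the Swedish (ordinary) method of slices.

FS = 2.20

Ordinary method of slices: FS = Σ[c'·Δl_i + (W_i cosα_i − u_i·Δl_i)·tanφ'] / Σ W_i sinα_i, with Δl_i = b_i / cosα_i.
Slice 1: Δl = 1.7/cos(-11.1°) = 1.732 m; N'_1 = 41·cos(-11.1°) − 13·1.732 = 17.7; c'Δl = 25.81; W sinα = -7.9
Slice 2: Δl = 2.5/cos0.3° = 2.500 m; N'_2 = 198·cos0.3° − 42·2.500 = 93.0; c'Δl = 37.25; W sinα = 1.0
Slice 3: Δl = 1.9/cos12.3° = 1.945 m; N'_3 = 146·cos12.3° − 37·1.945 = 70.7; c'Δl = 28.98; W sinα = 31.1
Slice 4: Δl = 1.3/cos21.4° = 1.396 m; N'_4 = 88·cos21.4° − 10·1.396 = 68.0; c'Δl = 20.80; W sinα = 32.1
Slice 5: Δl = 1.8/cos30.8° = 2.096 m; N'_5 = 97·cos30.8° − 2·2.096 = 79.1; c'Δl = 31.22; W sinα = 49.7
Slice 6: Δl = 2.3/cos44.8° = 3.241 m; N'_6 = 57·cos44.8° − 11·3.241 = 4.8; c'Δl = 48.30; W sinα = 40.2
Σc'Δl = 192.4 kN/m; ΣN' = 333.3 kN/m; ΣW sinα = 146.2 kN/m
Resisting = 192.4 + 333.3·tan21.1° = 192.4 + 128.6 = 321.0 kN/m
FS = 321.0 / 146.2 = 2.196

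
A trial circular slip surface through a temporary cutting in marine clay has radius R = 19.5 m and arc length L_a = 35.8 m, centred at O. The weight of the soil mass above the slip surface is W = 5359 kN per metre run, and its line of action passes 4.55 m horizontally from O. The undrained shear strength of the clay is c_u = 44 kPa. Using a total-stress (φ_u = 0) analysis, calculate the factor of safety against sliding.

FS = 1.26

Taking moments about the centre O, the resisting moment is provided by the undrained shear strength acting along the arc:
M_R = c_u·L_a·R = 44·35.80·19.5 = 30716.4 kN·m/m
M_D = W·d = 5359·4.55 = 24383.5 kN·m/m
FS = M_R / M_D = 30716.4 / 24383.5 = 1.260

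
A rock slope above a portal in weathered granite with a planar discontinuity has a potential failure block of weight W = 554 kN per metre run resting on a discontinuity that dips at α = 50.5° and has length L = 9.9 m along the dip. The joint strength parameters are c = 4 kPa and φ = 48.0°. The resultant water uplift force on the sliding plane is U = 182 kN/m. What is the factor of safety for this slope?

Resolving the block weight along and normal to the plane and applying the Mohr–Coulomb strength on the joint:
N' = W cosα − U = 554·cos50.5° − 182 = 170.4 kN/m
Driving force T = W sinα = 554·sin50.5° = 427.5 kN/m
Resisting force R = c·L + N'·tanφ = 4·9.9 + 170.4·tan48.0° = 39.6 + 189.2 = 228.8 kN/m
FS = R / T = 228.8 / 427.5 = 0.535

FS = 0.54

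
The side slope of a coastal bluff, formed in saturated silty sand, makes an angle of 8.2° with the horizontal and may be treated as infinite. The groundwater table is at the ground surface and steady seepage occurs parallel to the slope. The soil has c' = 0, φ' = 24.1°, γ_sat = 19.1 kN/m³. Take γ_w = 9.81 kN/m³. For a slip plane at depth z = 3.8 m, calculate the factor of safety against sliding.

FS = 1.51

With seepage parallel to the slope and the water table at the surface, the effective normal stress on the slip plane uses the buoyant unit weight γ' = γ_sat − γ_w while the driving shear stress uses γ_sat:
FS = [c' + γ' z cos²β tanφ'] / [γ_sat z sinβ cosβ]
(For c' = 0 this reduces to FS = (γ'/γ_sat)·tanφ'/tanβ.)
γ' = 19.1 − 9.81 = 9.29 kN/m³
Numerator = 0.0 + 9.29·3.8·cos²8.2°·tan24.1° = 0.0 + 9.29·3.8·0.9797·0.4473 = 15.470 kPa
Denominator = 19.1·3.8·sin8.2°·cos8.2° = 19.1·3.8·0.1426·0.9898 = 10.246 kPa
FS = 15.470 / 10.246 = 1.510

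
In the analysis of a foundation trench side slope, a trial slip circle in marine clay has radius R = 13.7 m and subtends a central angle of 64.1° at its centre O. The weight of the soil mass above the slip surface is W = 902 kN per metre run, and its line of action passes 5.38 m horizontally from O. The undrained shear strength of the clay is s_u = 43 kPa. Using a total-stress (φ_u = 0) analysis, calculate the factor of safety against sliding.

FS = 1.86

Taking moments about the centre O, the resisting moment is provided by the undrained shear strength acting along the arc:
Arc length L_a = R·θ = 13.7·(64.1°·π/180) = 13.7·1.1188 = 15.33 m
M_R = s_u·L_a·R = 43·15.33·13.7 = 9029.1 kN·m/m
M_D = W·d = 902·5.38 = 4852.8 kN·m/m
FS = M_R / M_D = 9029.1 / 4852.8 = 1.861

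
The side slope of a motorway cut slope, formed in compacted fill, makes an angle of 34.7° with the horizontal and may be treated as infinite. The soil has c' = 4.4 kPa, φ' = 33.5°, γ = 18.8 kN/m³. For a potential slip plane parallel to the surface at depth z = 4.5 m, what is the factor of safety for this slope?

For an infinite slope with a slip plane parallel to the surface (no pore pressure): FS = [c' + γz cos²β tanφ'] / [γz sinβ cosβ].
γz = 18.8·4.5 = 84.60 kN/m²
Numerator = 4.4 + 84.60·cos²34.7°·tan33.5° = 4.4 + 84.60·0.6759·0.6619 = 42.249 kPa
Denominator = 84.60·sin34.7°·cos34.7° = 84.60·0.5693·0.8221 = 39.595 kPa
FS = 42.249 / 39.595 = 1.067

FS = 1.07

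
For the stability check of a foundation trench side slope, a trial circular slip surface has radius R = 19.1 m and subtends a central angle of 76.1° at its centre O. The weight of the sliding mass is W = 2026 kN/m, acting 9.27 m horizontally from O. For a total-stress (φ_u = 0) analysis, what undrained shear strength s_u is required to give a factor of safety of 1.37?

FS = s_u·L_a·R / (W·d), so s_u = FS·W·d / (L_a·R).
Arc length L_a = R·θ = 19.1·(76.1°·π/180) = 19.1·1.3282 = 25.37 m
s_u = 1.37·2026·9.27 / (25.37·19.1) = 25730.0 / 484.54 = 53.10 kPa

s_u = 53.1 kPa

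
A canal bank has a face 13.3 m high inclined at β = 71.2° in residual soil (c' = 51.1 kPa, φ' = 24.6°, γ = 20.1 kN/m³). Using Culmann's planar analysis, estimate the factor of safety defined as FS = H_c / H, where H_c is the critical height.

H_c = (4c'/γ) · sinβ cosφ' / [1 − cos(β − φ')]
    = (4·51.1/20.1) · sin71.2°·cos24.6° / [1 − cos46.6°]
    = 10.169 · 0.8607 / 0.3129 = 27.97 m
FS = H_c / H = 27.97 / 13.3 = 2.103

FS = 2.10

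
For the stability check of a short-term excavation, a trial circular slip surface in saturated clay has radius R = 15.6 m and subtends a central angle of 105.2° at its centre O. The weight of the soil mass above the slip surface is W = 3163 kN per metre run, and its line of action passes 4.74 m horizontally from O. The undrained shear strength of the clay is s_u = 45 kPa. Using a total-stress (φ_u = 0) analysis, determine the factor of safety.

Taking moments about the centre O, the resisting moment is provided by the undrained shear strength acting along the arc:
Arc length L_a = R·θ = 15.6·(105.2°·π/180) = 15.6·1.8361 = 28.64 m
M_R = s_u·L_a·R = 45·28.64·15.6 = 20107.3 kN·m/m
M_D = W·d = 3163·4.74 = 14992.6 kN·m/m
FS = M_R / M_D = 20107.3 / 14992.6 = 1.341

FS = 1.34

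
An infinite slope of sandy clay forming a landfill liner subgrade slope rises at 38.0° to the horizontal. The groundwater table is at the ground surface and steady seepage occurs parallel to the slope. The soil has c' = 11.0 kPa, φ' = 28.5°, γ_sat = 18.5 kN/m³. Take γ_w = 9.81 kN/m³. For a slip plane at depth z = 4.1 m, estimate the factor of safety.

With seepage parallel to the slope and the water table at the surface, the effective normal stress on the slip plane uses the buoyant unit weight γ' = γ_sat − γ_w while the driving shear stress uses γ_sat:
FS = [c' + γ' z cos²β tanφ'] / [γ_sat z sinβ cosβ]
γ' = 18.5 − 9.81 = 8.69 kN/m³
Numerator = 11.0 + 8.69·4.1·cos²38.0°·tan28.5° = 11.0 + 8.69·4.1·0.6210·0.5430 = 23.012 kPa
Denominator = 18.5·4.1·sin38.0°·cos38.0° = 18.5·4.1·0.6157·0.7880 = 36.798 kPa
FS = 23.012 / 36.798 = 0.625

FS = 0.63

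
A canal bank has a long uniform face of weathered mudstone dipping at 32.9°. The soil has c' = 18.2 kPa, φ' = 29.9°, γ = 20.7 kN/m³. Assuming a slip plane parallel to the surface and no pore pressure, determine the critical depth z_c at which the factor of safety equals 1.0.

z_c = 17.35 m

Setting FS = 1.00 in FS = [c' + γz cos²β tanφ'] / [γz sinβ cosβ] and solving for z:
z = c' / [γ cosβ (FS·sinβ − cosβ·tanφ')]
  = 18.2 / [20.7·cos32.9°·(1.00·sin32.9° − cos32.9°·tan29.9°)]
  = 18.2 / [20.7·0.8396·(1.00·0.5432 − 0.8396·0.5750)]
  = 18.2 / 1.0493 = 17.345 m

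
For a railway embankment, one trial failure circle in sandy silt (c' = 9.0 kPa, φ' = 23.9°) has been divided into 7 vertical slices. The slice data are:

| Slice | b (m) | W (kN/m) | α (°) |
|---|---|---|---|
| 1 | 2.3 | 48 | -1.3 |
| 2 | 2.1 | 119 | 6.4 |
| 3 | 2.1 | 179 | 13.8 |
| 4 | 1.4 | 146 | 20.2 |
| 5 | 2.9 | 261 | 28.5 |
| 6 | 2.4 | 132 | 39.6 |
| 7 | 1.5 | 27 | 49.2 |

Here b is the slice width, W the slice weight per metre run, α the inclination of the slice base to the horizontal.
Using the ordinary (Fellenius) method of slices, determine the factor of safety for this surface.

FS = 1.55

Ordinary method of slices: FS = Σ[c'·Δl_i + (W_i cosα_i)·tanφ'] / Σ W_i sinα_i, with Δl_i = b_i / cosα_i.
Slice 1: Δl = 2.3/cos(-1.3°) = 2.301 m; N'_1 = 48·cos(-1.3°) = 48.0; c'Δl = 20.71; W sinα = -1.1
Slice 2: Δl = 2.1/cos6.4° = 2.113 m; N'_2 = 119·cos6.4° = 118.3; c'Δl = 19.02; W sinα = 13.3
Slice 3: Δl = 2.1/cos13.8° = 2.162 m; N'_3 = 179·cos13.8° = 173.8; c'Δl = 19.46; W sinα = 42.7
Slice 4: Δl = 1.4/cos20.2° = 1.492 m; N'_4 = 146·cos20.2° = 137.0; c'Δl = 13.43; W sinα = 50.4
Slice 5: Δl = 2.9/cos28.5° = 3.300 m; N'_5 = 261·cos28.5° = 229.4; c'Δl = 29.70; W sinα = 124.5
Slice 6: Δl = 2.4/cos39.6° = 3.115 m; N'_6 = 132·cos39.6° = 101.7; c'Δl = 28.03; W sinα = 84.1
Slice 7: Δl = 1.5/cos49.2° = 2.296 m; N'_7 = 27·cos49.2° = 17.6; c'Δl = 20.66; W sinα = 20.4
Σc'Δl = 151.0 kN/m; ΣN' = 825.8 kN/m; ΣW sinα = 334.4 kN/m
Resisting = 151.0 + 825.8·tan23.9° = 151.0 + 366.0 = 517.0 kN/m
FS = 517.0 / 334.4 = 1.546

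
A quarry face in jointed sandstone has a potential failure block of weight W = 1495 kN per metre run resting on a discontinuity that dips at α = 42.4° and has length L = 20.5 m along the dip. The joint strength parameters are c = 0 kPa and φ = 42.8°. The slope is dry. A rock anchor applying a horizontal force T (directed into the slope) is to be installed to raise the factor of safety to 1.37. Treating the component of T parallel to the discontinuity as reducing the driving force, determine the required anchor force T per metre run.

Resolving forces along and normal to the sliding plane, with the horizontal anchor force T adding T·sinα to the effective normal force and T·cosα acting up the plane against the driving force:
FS = [cL + (W cosα + T sinα) tanφ] / [W sinα − T cosα]
Without the anchor: N' = 1104.0 kN/m, driving T_d = 1008.1 kN/m, resisting R = 0·20.5 + 1104.0·tan42.8° = 1022.3 kN/m, FS = 1.01.
Setting FS = 1.37 and solving for T:
1.37·(1008.1 − T cos42.4°) = 1022.3 + T sin42.4°·tan42.8°
T·(sin42.4°·tan42.8° + 1.37·cos42.4°) = 1.37·1008.1 − 1022.3
T·(0.6743·0.9260 + 1.37·0.7385) = 1381.1 − 1022.3 = 358.8
T·1.6361 = 358.8
T = 219.3 kN/m

T = 219 kN/m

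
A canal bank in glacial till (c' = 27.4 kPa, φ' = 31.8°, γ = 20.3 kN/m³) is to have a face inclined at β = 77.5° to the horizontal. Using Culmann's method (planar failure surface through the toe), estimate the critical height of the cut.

Culmann's analysis gives the critical failure plane at α_cr = (β + φ')/2 = (77.5 + 31.8)/2 = 54.6°, and the critical height
H_c = (4c'/γ) · sinβ cosφ' / [1 − cos(β − φ')]
    = (4·27.4/20.3) · sin77.5°·cos31.8° / [1 − cos(45.7°)]
    = 5.399 · 0.9763·0.8499 / [1 − 0.6984]
    = 5.399 · 0.8297 / 0.3016
    = 14.85 m

H_c = 14.85 m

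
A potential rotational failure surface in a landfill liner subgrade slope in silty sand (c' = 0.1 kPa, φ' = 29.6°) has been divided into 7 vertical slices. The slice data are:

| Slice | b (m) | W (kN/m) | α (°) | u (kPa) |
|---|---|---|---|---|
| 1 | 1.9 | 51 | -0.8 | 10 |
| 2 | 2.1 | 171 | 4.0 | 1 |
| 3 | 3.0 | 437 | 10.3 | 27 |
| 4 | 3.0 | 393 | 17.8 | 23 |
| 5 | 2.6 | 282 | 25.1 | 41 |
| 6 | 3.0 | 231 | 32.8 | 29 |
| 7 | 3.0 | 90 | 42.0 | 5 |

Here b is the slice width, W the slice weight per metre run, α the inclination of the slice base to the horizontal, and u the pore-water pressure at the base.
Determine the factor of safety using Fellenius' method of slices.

FS = 1.25

Ordinary method of slices: FS = Σ[c'·Δl_i + (W_i cosα_i − u_i·Δl_i)·tanφ'] / Σ W_i sinα_i, with Δl_i = b_i / cosα_i.
Slice 1: Δl = 1.9/cos(-0.8°) = 1.900 m; N'_1 = 51·cos(-0.8°) − 10·1.900 = 32.0; c'Δl = 0.19; W sinα = -0.7
Slice 2: Δl = 2.1/cos4.0° = 2.105 m; N'_2 = 171·cos4.0° − 1·2.105 = 168.5; c'Δl = 0.21; W sinα = 11.9
Slice 3: Δl = 3.0/cos10.3° = 3.049 m; N'_3 = 437·cos10.3° − 27·3.049 = 347.6; c'Δl = 0.30; W sinα = 78.1
Slice 4: Δl = 3.0/cos17.8° = 3.151 m; N'_4 = 393·cos17.8° − 23·3.151 = 301.7; c'Δl = 0.32; W sinα = 120.1
Slice 5: Δl = 2.6/cos25.1° = 2.871 m; N'_5 = 282·cos25.1° − 41·2.871 = 137.7; c'Δl = 0.29; W sinα = 119.6
Slice 6: Δl = 3.0/cos32.8° = 3.569 m; N'_6 = 231·cos32.8° − 29·3.569 = 90.7; c'Δl = 0.36; W sinα = 125.1
Slice 7: Δl = 3.0/cos42.0° = 4.037 m; N'_7 = 90·cos42.0° − 5·4.037 = 46.7; c'Δl = 0.40; W sinα = 60.2
Σc'Δl = 2.1 kN/m; ΣN' = 1124.8 kN/m; ΣW sinα = 514.5 kN/m
Resisting = 2.1 + 1124.8·tan29.6° = 2.1 + 639.0 = 641.1 kN/m
FS = 641.1 / 514.5 = 1.246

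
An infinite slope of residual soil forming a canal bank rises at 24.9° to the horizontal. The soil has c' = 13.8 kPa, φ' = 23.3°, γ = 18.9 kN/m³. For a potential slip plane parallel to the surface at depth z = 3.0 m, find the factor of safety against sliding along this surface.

For an infinite slope with a slip plane parallel to the surface (no pore pressure): FS = [c' + γz cos²β tanφ'] / [γz sinβ cosβ].
γz = 18.9·3.0 = 56.70 kN/m²
Numerator = 13.8 + 56.70·cos²24.9°·tan23.3° = 13.8 + 56.70·0.8227·0.4307 = 33.890 kPa
Denominator = 56.70·sin24.9°·cos24.9° = 56.70·0.4210·0.9070 = 21.654 kPa
FS = 33.890 / 21.654 = 1.565

FS = 1.57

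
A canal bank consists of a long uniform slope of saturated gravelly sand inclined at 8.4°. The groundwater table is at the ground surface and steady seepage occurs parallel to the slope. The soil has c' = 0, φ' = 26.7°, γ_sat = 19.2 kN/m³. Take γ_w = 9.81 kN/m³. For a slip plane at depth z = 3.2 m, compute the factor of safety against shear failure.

FS = 1.67

With seepage parallel to the slope and the water table at the surface, the effective normal stress on the slip plane uses the buoyant unit weight γ' = γ_sat − γ_w while the driving shear stress uses γ_sat:
FS = [c' + γ' z cos²β tanφ'] / [γ_sat z sinβ cosβ]
(For c' = 0 this reduces to FS = (γ'/γ_sat)·tanφ'/tanβ.)
γ' = 19.2 − 9.81 = 9.39 kN/m³
Numerator = 0.0 + 9.39·3.2·cos²8.4°·tan26.7° = 0.0 + 9.39·3.2·0.9787·0.5029 = 14.790 kPa
Denominator = 19.2·3.2·sin8.4°·cos8.4° = 19.2·3.2·0.1461·0.9893 = 8.879 kPa
FS = 14.790 / 8.879 = 1.666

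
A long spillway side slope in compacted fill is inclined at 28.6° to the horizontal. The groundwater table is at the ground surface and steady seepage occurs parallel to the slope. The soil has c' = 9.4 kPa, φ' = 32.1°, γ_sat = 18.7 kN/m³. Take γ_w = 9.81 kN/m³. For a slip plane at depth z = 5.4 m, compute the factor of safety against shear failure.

With seepage parallel to the slope and the water table at the surface, the effective normal stress on the slip plane uses the buoyant unit weight γ' = γ_sat − γ_w while the driving shear stress uses γ_sat:
FS = [c' + γ' z cos²β tanφ'] / [γ_sat z sinβ cosβ]
γ' = 18.7 − 9.81 = 8.89 kN/m³
Numerator = 9.4 + 8.89·5.4·cos²28.6°·tan32.1° = 9.4 + 8.89·5.4·0.7709·0.6273 = 32.614 kPa
Denominator = 18.7·5.4·sin28.6°·cos28.6° = 18.7·5.4·0.4787·0.8780 = 42.440 kPa
FS = 32.614 / 42.440 = 0.768

FS = 0.77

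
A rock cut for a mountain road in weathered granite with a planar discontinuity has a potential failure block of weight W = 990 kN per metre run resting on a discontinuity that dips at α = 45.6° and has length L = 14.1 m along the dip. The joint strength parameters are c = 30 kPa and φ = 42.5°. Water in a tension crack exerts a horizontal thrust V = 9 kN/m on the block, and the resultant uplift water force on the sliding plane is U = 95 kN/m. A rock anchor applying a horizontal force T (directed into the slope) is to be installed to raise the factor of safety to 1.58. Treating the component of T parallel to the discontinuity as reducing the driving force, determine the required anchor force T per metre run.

T = 92 kN/m

Resolving forces along and normal to the sliding plane, with the horizontal anchor force T adding T·sinα to the effective normal force and T·cosα acting up the plane against the driving force:
FS = [cL + (W cosα − U − V sinα + T sinα) tanφ] / [W sinα + V cosα − T cosα]
Without the anchor: N' = 591.2 kN/m, driving T_d = 713.6 kN/m, resisting R = 30·14.1 + 591.2·tan42.5° = 964.8 kN/m, FS = 1.35.
Setting FS = 1.58 and solving for T:
1.58·(713.6 − T cos45.6°) = 964.8 + T sin45.6°·tan42.5°
T·(sin45.6°·tan42.5° + 1.58·cos45.6°) = 1.58·713.6 − 964.8
T·(0.7145·0.9163 + 1.58·0.6997) = 1127.5 − 964.8 = 162.8
T·1.7602 = 162.8
T = 92.5 kN/m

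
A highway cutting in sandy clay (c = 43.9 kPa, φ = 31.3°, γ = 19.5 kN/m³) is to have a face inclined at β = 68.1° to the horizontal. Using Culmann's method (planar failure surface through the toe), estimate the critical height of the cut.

Culmann's analysis gives the critical failure plane at α_cr = (β + φ)/2 = (68.1 + 31.3)/2 = 49.7°, and the critical height
H_c = (4c/γ) · sinβ cosφ / [1 − cos(β − φ)]
    = (4·43.9/19.5) · sin68.1°·cos31.3° / [1 − cos(36.8°)]
    = 9.005 · 0.9278·0.8545 / [1 − 0.8007]
    = 9.005 · 0.7928 / 0.1993
    = 35.83 m

H_c = 35.83 m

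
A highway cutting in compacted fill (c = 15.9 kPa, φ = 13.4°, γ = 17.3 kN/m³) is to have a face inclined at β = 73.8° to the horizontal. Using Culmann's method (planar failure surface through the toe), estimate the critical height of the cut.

Culmann's analysis gives the critical failure plane at α_cr = (β + φ)/2 = (73.8 + 13.4)/2 = 43.6°, and the critical height
H_c = (4c/γ) · sinβ cosφ / [1 − cos(β − φ)]
    = (4·15.9/17.3) · sin73.8°·cos13.4° / [1 − cos(60.4°)]
    = 3.676 · 0.9603·0.9728 / [1 − 0.4939]
    = 3.676 · 0.9342 / 0.5061
    = 6.79 m

H_c = 6.79 m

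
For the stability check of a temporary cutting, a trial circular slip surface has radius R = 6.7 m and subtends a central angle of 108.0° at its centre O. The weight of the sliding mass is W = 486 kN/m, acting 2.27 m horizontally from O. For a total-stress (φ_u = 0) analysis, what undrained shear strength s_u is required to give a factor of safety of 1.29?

s_u = 16.8 kPa

FS = s_u·L_a·R / (W·d), so s_u = FS·W·d / (L_a·R).
Arc length L_a = R·θ = 6.7·(108.0°·π/180) = 6.7·1.8850 = 12.63 m
s_u = 1.29·486·2.27 / (12.63·6.7) = 1423.2 / 84.62 = 16.82 kPa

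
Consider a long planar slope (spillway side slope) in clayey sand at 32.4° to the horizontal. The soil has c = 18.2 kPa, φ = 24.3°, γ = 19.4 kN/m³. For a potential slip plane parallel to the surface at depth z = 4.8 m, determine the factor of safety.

For an infinite slope with a slip plane parallel to the surface (no pore pressure): FS = [c + γz cos²β tanφ] / [γz sinβ cosβ].
γz = 19.4·4.8 = 93.12 kN/m²
Numerator = 18.2 + 93.12·cos²32.4°·tan24.3° = 18.2 + 93.12·0.7129·0.4515 = 48.174 kPa
Denominator = 93.12·sin32.4°·cos32.4° = 93.12·0.5358·0.8443 = 42.129 kPa
FS = 48.174 / 42.129 = 1.143

FS = 1.14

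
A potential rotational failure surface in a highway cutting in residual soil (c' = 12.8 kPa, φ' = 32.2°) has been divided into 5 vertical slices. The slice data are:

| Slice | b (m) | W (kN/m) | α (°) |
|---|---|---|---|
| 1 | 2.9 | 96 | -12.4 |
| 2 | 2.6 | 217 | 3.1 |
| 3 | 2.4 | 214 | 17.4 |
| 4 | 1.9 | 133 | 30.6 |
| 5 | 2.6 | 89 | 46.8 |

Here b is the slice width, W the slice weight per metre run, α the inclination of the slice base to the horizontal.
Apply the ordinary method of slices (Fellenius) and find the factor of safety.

FS = 3.28

Ordinary method of slices: FS = Σ[c'·Δl_i + (W_i cosα_i)·tanφ'] / Σ W_i sinα_i, with Δl_i = b_i / cosα_i.
Slice 1: Δl = 2.9/cos(-12.4°) = 2.969 m; N'_1 = 96·cos(-12.4°) = 93.8; c'Δl = 38.01; W sinα = -20.6
Slice 2: Δl = 2.6/cos3.1° = 2.604 m; N'_2 = 217·cos3.1° = 216.7; c'Δl = 33.33; W sinα = 11.7
Slice 3: Δl = 2.4/cos17.4° = 2.515 m; N'_3 = 214·cos17.4° = 204.2; c'Δl = 32.19; W sinα = 64.0
Slice 4: Δl = 1.9/cos30.6° = 2.207 m; N'_4 = 133·cos30.6° = 114.5; c'Δl = 28.25; W sinα = 67.7
Slice 5: Δl = 2.6/cos46.8° = 3.798 m; N'_5 = 89·cos46.8° = 60.9; c'Δl = 48.62; W sinα = 64.9
Σc'Δl = 180.4 kN/m; ΣN' = 690.1 kN/m; ΣW sinα = 187.7 kN/m
Resisting = 180.4 + 690.1·tan32.2° = 180.4 + 434.6 = 614.9 kN/m
FS = 614.9 / 187.7 = 3.276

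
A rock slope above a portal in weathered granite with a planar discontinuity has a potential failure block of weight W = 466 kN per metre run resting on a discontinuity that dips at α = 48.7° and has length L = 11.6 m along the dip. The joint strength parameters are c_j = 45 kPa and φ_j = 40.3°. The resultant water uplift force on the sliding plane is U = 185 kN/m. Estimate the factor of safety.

FS = 1.79

Resolving the block weight along and normal to the plane and applying the Mohr–Coulomb strength on the joint:
N' = W cosα − U = 466·cos48.7° − 185 = 122.6 kN/m
Driving force T = W sinα = 466·sin48.7° = 350.1 kN/m
Resisting force R = c_j·L + N'·tanφ_j = 45·11.6 + 122.6·tan40.3° = 522.0 + 103.9 = 625.9 kN/m
FS = R / T = 625.9 / 350.1 = 1.788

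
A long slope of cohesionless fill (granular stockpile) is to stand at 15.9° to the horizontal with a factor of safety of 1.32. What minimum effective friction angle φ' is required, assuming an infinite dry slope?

FS = tanφ'/tanβ ⇒ tanφ' = FS · tanβ = 1.32 · tan15.9° = 0.3760
φ' = arctan(0.3760) = 20.61°

φ' = 20.6°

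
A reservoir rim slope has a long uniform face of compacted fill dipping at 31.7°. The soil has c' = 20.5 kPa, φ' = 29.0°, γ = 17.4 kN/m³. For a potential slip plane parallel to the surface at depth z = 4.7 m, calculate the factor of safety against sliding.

FS = 1.46

For an infinite slope with a slip plane parallel to the surface (no pore pressure): FS = [c' + γz cos²β tanφ'] / [γz sinβ cosβ].
γz = 17.4·4.7 = 81.78 kN/m²
Numerator = 20.5 + 81.78·cos²31.7°·tan29.0° = 20.5 + 81.78·0.7239·0.5543 = 53.314 kPa
Denominator = 81.78·sin31.7°·cos31.7° = 81.78·0.5255·0.8508 = 36.562 kPa
FS = 53.314 / 36.562 = 1.458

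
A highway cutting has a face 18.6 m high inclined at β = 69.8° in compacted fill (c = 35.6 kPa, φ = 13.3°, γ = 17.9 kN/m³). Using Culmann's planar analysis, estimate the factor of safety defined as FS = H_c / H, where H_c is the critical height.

FS = 0.87

H_c = (4c/γ) · sinβ cosφ / [1 − cos(β − φ)]
    = (4·35.6/17.9) · sin69.8°·cos13.3° / [1 − cos56.5°]
    = 7.955 · 0.9133 / 0.4481 = 16.22 m
FS = H_c / H = 16.22 / 18.6 = 0.872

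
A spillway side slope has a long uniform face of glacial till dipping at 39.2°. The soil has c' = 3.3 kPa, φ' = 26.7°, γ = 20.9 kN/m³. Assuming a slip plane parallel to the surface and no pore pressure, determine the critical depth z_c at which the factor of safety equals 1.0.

z_c = 0.84 m

Setting FS = 1.00 in FS = [c' + γz cos²β tanφ'] / [γz sinβ cosβ] and solving for z:
z = c' / [γ cosβ (FS·sinβ − cosβ·tanφ')]
  = 3.3 / [20.9·cos39.2°·(1.00·sin39.2° − cos39.2°·tan26.7°)]
  = 3.3 / [20.9·0.7749·(1.00·0.6320 − 0.7749·0.5029)]
  = 3.3 / 3.9239 = 0.841 m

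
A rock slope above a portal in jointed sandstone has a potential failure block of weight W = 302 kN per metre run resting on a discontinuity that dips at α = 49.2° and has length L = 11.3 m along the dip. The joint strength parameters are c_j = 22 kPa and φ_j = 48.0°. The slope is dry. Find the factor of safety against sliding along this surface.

FS = 2.05

Resolving the block weight along and normal to the plane and applying the Mohr–Coulomb strength on the joint:
N' = W cosα = 302·cos49.2° = 197.3 kN/m
Driving force T = W sinα = 302·sin49.2° = 228.6 kN/m
Resisting force R = c_j·L + N'·tanφ_j = 22·11.3 + 197.3·tan48.0° = 248.6 + 219.2 = 467.8 kN/m
FS = R / T = 467.8 / 228.6 = 2.046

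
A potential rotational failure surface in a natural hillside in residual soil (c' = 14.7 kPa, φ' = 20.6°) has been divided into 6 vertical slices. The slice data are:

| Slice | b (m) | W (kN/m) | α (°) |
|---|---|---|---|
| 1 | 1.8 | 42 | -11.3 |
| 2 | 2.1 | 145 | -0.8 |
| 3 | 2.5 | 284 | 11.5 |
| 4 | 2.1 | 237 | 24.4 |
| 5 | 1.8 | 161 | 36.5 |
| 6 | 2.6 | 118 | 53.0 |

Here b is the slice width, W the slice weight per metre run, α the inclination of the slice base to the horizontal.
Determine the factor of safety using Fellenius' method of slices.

FS = 1.67

Ordinary method of slices: FS = Σ[c'·Δl_i + (W_i cosα_i)·tanφ'] / Σ W_i sinα_i, with Δl_i = b_i / cosα_i.
Slice 1: Δl = 1.8/cos(-11.3°) = 1.836 m; N'_1 = 42·cos(-11.3°) = 41.2; c'Δl = 26.98; W sinα = -8.2
Slice 2: Δl = 2.1/cos(-0.8°) = 2.100 m; N'_2 = 145·cos(-0.8°) = 145.0; c'Δl = 30.87; W sinα = -2.0
Slice 3: Δl = 2.5/cos11.5° = 2.551 m; N'_3 = 284·cos11.5° = 278.3; c'Δl = 37.50; W sinα = 56.6
Slice 4: Δl = 2.1/cos24.4° = 2.306 m; N'_4 = 237·cos24.4° = 215.8; c'Δl = 33.90; W sinα = 97.9
Slice 5: Δl = 1.8/cos36.5° = 2.239 m; N'_5 = 161·cos36.5° = 129.4; c'Δl = 32.92; W sinα = 95.8
Slice 6: Δl = 2.6/cos53.0° = 4.320 m; N'_6 = 118·cos53.0° = 71.0; c'Δl = 63.51; W sinα = 94.2
Σc'Δl = 225.7 kN/m; ΣN' = 880.7 kN/m; ΣW sinα = 334.3 kN/m
Resisting = 225.7 + 880.7·tan20.6° = 225.7 + 331.0 = 556.7 kN/m
FS = 556.7 / 334.3 = 1.665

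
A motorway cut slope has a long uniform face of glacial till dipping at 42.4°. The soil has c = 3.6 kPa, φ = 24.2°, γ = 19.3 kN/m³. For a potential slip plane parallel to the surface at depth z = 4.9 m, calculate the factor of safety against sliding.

For an infinite slope with a slip plane parallel to the surface (no pore pressure): FS = [c + γz cos²β tanφ] / [γz sinβ cosβ].
γz = 19.3·4.9 = 94.57 kN/m²
Numerator = 3.6 + 94.57·cos²42.4°·tan24.2° = 3.6 + 94.57·0.5453·0.4494 = 26.777 kPa
Denominator = 94.57·sin42.4°·cos42.4° = 94.57·0.6743·0.7385 = 47.090 kPa
FS = 26.777 / 47.090 = 0.569

FS = 0.57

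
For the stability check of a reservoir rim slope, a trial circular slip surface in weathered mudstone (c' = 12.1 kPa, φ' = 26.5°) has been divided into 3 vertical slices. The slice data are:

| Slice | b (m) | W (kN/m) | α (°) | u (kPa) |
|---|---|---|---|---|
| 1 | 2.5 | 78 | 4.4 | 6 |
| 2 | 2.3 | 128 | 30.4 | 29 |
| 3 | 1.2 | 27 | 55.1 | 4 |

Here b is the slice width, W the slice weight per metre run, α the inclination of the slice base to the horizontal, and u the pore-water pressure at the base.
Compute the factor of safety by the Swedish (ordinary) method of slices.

Ordinary method of slices: FS = Σ[c'·Δl_i + (W_i cosα_i − u_i·Δl_i)·tanφ'] / Σ W_i sinα_i, with Δl_i = b_i / cosα_i.
Slice 1: Δl = 2.5/cos4.4° = 2.507 m; N'_1 = 78·cos4.4° − 6·2.507 = 62.7; c'Δl = 30.34; W sinα = 6.0
Slice 2: Δl = 2.3/cos30.4° = 2.667 m; N'_2 = 128·cos30.4° − 29·2.667 = 33.1; c'Δl = 32.27; W sinα = 64.8
Slice 3: Δl = 1.2/cos55.1° = 2.097 m; N'_3 = 27·cos55.1° − 4·2.097 = 7.1; c'Δl = 25.38; W sinα = 22.1
Σc'Δl = 88.0 kN/m; ΣN' = 102.9 kN/m; ΣW sinα = 92.9 kN/m
Resisting = 88.0 + 102.9·tan26.5° = 88.0 + 51.3 = 139.3 kN/m
FS = 139.3 / 92.9 = 1.499

FS = 1.50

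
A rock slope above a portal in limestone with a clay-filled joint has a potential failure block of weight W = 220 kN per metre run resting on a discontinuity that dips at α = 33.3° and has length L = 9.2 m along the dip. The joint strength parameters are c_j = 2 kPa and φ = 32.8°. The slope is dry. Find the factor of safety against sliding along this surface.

FS = 1.13

Resolving the block weight along and normal to the plane and applying the Mohr–Coulomb strength on the joint:
N' = W cosα = 220·cos33.3° = 183.9 kN/m
Driving force T = W sinα = 220·sin33.3° = 120.8 kN/m
Resisting force R = c_j·L + N'·tanφ = 2·9.2 + 183.9·tan32.8° = 18.4 + 118.5 = 136.9 kN/m
FS = R / T = 136.9 / 120.8 = 1.133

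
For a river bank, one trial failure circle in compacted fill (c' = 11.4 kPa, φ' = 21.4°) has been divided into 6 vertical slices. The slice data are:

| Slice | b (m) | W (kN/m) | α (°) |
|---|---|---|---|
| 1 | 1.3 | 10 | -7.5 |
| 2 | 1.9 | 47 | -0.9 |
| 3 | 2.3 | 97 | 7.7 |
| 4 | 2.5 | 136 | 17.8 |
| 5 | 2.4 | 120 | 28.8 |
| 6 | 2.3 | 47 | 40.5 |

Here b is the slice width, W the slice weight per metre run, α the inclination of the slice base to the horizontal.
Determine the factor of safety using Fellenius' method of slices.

FS = 2.30

Ordinary method of slices: FS = Σ[c'·Δl_i + (W_i cosα_i)·tanφ'] / Σ W_i sinα_i, with Δl_i = b_i / cosα_i.
Slice 1: Δl = 1.3/cos(-7.5°) = 1.311 m; N'_1 = 10·cos(-7.5°) = 9.9; c'Δl = 14.95; W sinα = -1.3
Slice 2: Δl = 1.9/cos(-0.9°) = 1.900 m; N'_2 = 47·cos(-0.9°) = 47.0; c'Δl = 21.66; W sinα = -0.7
Slice 3: Δl = 2.3/cos7.7° = 2.321 m; N'_3 = 97·cos7.7° = 96.1; c'Δl = 26.46; W sinα = 13.0
Slice 4: Δl = 2.5/cos17.8° = 2.626 m; N'_4 = 136·cos17.8° = 129.5; c'Δl = 29.93; W sinα = 41.6
Slice 5: Δl = 2.4/cos28.8° = 2.739 m; N'_5 = 120·cos28.8° = 105.2; c'Δl = 31.22; W sinα = 57.8
Slice 6: Δl = 2.3/cos40.5° = 3.025 m; N'_6 = 47·cos40.5° = 35.7; c'Δl = 34.48; W sinα = 30.5
Σc'Δl = 158.7 kN/m; ΣN' = 423.4 kN/m; ΣW sinα = 140.9 kN/m
Resisting = 158.7 + 423.4·tan21.4° = 158.7 + 165.9 = 324.6 kN/m
FS = 324.6 / 140.9 = 2.305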